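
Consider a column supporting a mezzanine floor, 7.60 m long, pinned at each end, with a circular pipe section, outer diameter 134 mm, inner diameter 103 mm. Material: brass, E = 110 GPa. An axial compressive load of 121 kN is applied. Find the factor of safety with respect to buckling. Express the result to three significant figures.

d_o = 134 mm, d_i = 103 mm
I = π(d_o⁴ − d_i⁴)/64 = π(134⁴ − 103.0⁴)/64 = 1.030×10^7 mm⁴
I = 1.030×10^7 mm⁴ = 1.030×10^-5 m⁴
Effective length L_e = K·L = 1 × 7.60 = 7.600 m
P_cr = π²EI / L_e² = π² × 110×10⁹ × 1.030×10^-5 / 7.600² = 1.936×10^5 N
Factor of safety n = P_cr / P = 193.63 / 121 = 1.60

n ≈ 1.60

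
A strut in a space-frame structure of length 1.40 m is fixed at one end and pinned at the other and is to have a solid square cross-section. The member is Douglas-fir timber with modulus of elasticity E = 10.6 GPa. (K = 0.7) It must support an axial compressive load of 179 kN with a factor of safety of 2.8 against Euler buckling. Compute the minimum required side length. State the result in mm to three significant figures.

a ≈ 86.2 mm

Required P_cr = n·P = 2.8 × 179 = 501.2 kN
L_e = K·L = 0.7 × 1.40 = 0.9800 m
Required I = P_cr·L_e²/(π²E) = 5.012×10^5 × 0.9800² / (π² × 1.06×10^10) = 4.601×10^-6 m⁴
I_req = 4.601×10^6 mm⁴
Solid square: I = a⁴/12  ⇒  a = (12I)^(1/4) = (12×4.601×10^6)^(1/4) = 86.2 mm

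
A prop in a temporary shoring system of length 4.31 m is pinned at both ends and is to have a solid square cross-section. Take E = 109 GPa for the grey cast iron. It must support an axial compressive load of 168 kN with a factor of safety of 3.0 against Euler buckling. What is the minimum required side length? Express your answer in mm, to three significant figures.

Required P_cr = n·P = 3.0 × 168 = 504.0 kN
L_e = K·L = 1 × 4.31 = 4.310 m
Required I = P_cr·L_e²/(π²E) = 5.040×10^5 × 4.310² / (π² × 1.09×10^11) = 8.703×10^-6 m⁴
I_req = 8.703×10^6 mm⁴
Solid square: I = a⁴/12  ⇒  a = (12I)^(1/4) = (12×8.703×10^6)^(1/4) = 101 mm

a ≈ 101 mm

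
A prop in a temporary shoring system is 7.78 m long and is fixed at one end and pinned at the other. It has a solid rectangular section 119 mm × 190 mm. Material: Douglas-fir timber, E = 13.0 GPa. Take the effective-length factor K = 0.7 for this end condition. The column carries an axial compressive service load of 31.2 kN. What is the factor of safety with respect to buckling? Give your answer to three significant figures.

Buckling occurs about the weak axis: I_min = h·b³/12 with b = 119 mm (the shorter side).
I_min = 190×119³/12 = 2.668×10^7 mm⁴
I = 2.668×10^7 mm⁴ = 2.668×10^-5 m⁴
Effective length L_e = K·L = 0.7 × 7.78 = 5.446 m
P_cr = π²EI / L_e² = π² × 13.0×10⁹ × 2.668×10^-5 / 5.446² = 1.154×10^5 N
Factor of safety n = P_cr / P = 115.43 / 31.2 = 3.70

n ≈ 3.70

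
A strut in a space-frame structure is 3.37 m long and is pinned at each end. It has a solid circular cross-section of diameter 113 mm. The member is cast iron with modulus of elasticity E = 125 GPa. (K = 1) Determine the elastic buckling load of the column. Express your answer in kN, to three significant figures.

I = πd⁴/64 = π×113⁴/64 = 8.004×10^6 mm⁴
I = 8.004×10^6 mm⁴ = 8.004×10^-6 m⁴
Effective length L_e = K·L = 1 × 3.37 = 3.370 m
P_cr = π²EI / L_e² = π² × 125×10⁹ × 8.004×10^-6 / 3.370² = 8.694×10^5 N

P_cr ≈ 869 kN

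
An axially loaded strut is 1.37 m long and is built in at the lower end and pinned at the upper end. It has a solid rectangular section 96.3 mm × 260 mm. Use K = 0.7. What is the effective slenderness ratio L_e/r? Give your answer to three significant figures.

λ ≈ 34.5

For a rectangle r_min = b/√12 = 96.3/√12 = 27.80 mm
L_e = K·L = 0.7 × 1.37 m = 0.9590 m = 959.00 mm
λ = L_e / r_min = 959.00 / 27.80 = 34.5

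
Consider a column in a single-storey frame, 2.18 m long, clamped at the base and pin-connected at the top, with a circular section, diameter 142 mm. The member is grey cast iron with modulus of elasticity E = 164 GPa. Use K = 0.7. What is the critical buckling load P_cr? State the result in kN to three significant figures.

I = πd⁴/64 = π×142⁴/64 = 1.996×10^7 mm⁴
I = 1.996×10^7 mm⁴ = 1.996×10^-5 m⁴
Effective length L_e = K·L = 0.7 × 2.18 = 1.526 m
P_cr = π²EI / L_e² = π² × 164×10⁹ × 1.996×10^-5 / 1.526² = 1.387×10^7 N

P_cr ≈ 13900 kN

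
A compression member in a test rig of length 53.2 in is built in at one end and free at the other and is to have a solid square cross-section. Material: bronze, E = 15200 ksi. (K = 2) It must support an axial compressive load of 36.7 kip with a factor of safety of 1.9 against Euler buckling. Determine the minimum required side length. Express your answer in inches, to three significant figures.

Required P_cr = n·P = 1.9 × 36.7 = 69.73 kip
L_e = K·L = 2 × 53.2 = 106.4 in
Required I = P_cr·L_e²/(π²E) = 6.973×10^4 × 106.4² / (π² × 1.52×10^7) = 5.262 in⁴
Solid square: I = a⁴/12  ⇒  a = (12I)^(1/4) = (12×5.262)^(1/4) = 2.82 in

a ≈ 2.82 in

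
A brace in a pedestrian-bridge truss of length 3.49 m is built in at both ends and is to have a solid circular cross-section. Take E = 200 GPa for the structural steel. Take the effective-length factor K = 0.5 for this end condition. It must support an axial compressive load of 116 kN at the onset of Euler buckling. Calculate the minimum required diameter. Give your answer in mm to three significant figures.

d ≈ 43.7 mm

L_e = K·L = 0.5 × 3.49 = 1.745 m
Required I = P_cr·L_e²/(π²E) = 1.160×10^5 × 1.745² / (π² × 2.00×10^11) = 1.789×10^-7 m⁴
I_req = 1.789×10^5 mm⁴
Solid circle: I = πd⁴/64  ⇒  d = (64I/π)^(1/4) = (64×1.789×10^5/π)^(1/4) = 43.7 mm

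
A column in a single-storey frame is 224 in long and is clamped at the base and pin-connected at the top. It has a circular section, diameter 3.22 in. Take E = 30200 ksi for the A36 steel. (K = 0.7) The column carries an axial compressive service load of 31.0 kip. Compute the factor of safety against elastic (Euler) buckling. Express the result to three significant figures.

n ≈ 2.06

I = πd⁴/64 = π×3.22⁴/64 = 5.277 in⁴
Effective length L_e = K·L = 0.7 × 224 = 156.8 in
P_cr = π²EI / L_e² = π² × 30200×10³ × 5.277 / 156.8² = 6.397×10^4 lb
Factor of safety n = P_cr / P = 63.975 / 31.0 = 2.06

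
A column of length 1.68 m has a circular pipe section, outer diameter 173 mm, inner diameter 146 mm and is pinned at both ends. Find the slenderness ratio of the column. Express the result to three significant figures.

λ ≈ 29.7

d_o = 173 mm, d_i = 146 mm
I = π(d_o⁴ − d_i⁴)/64 = π(173⁴ − 146.0⁴)/64 = 2.167×10^7 mm⁴
A = 6.765×10^3 mm²;  r_min = √(I/A) = √(2.167×10^7/6.765×10^3) = 56.59 mm
L_e = K·L = 1 × 1.68 m = 1.680 m = 1680.0 mm
λ = L_e / r_min = 1680.0 / 56.59 = 29.7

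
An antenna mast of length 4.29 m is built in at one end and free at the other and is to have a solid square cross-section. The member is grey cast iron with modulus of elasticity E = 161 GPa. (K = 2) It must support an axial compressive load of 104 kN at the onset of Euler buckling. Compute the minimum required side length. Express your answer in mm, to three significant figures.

a ≈ 87.2 mm

L_e = K·L = 2 × 4.29 = 8.580 m
Required I = P_cr·L_e²/(π²E) = 1.040×10^5 × 8.580² / (π² × 1.61×10^11) = 4.818×10^-6 m⁴
I_req = 4.818×10^6 mm⁴
Solid square: I = a⁴/12  ⇒  a = (12I)^(1/4) = (12×4.818×10^6)^(1/4) = 87.2 mm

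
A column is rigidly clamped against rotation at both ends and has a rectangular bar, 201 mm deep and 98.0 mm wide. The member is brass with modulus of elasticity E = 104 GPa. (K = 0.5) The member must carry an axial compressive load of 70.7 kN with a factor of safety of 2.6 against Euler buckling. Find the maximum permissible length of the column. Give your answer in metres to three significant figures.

L_max ≈ 18.8 m

Buckling occurs about the weak axis: I_min = h·b³/12 with b = 98.0 mm (the shorter side).
I_min = 201×98.0³/12 = 1.576×10^7 mm⁴
I = 1.576×10^-5 m⁴
Required critical load P_cr = n·P = 2.6 × 70.7 = 183.8 kN = 1.838×10^5 N
From P_cr = π²EI/(K·L)²:  L = (1/K)·√(π²EI/P_cr) = (1/0.5)·√(π²×1.04×10^11×1.576×10^-5/1.838×10^5)
L = 18.8 m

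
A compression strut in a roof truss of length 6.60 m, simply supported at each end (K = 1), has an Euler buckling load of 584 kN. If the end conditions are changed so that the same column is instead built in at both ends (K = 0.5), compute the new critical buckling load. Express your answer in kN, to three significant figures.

P_cr ∝ 1/K², so P_cr,new = P_cr,old × (K_old/K_new)² = 584 × (1/0.5)²
= 584 × 4.000 = 2340 kN

P_cr ≈ 2340 kN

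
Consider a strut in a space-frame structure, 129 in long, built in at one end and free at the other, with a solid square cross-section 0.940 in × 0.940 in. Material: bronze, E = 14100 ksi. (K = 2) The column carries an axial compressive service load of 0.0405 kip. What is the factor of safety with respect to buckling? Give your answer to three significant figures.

n ≈ 3.36

I = a⁴/12 = 0.940⁴/12 = 6.506×10^-2 in⁴
Effective length L_e = K·L = 2 × 129 = 258.0 in
P_cr = π²EI / L_e² = π² × 14100×10³ × 6.506×10^-2 / 258.0² = 136.0 lb
Factor of safety n = P_cr / P = 0.13602 / 0.0405 = 3.36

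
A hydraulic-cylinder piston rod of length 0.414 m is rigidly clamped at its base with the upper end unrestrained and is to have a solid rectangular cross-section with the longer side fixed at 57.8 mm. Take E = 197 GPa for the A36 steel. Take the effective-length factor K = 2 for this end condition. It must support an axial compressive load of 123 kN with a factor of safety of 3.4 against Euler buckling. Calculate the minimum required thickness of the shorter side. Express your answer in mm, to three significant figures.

Required P_cr = n·P = 3.4 × 123 = 418.2 kN
L_e = K·L = 2 × 0.414 = 0.8280 m
Required I = P_cr·L_e²/(π²E) = 4.182×10^5 × 0.8280² / (π² × 1.97×10^11) = 1.475×10^-7 m⁴
I_req = 1.475×10^5 mm⁴
Rectangle, weak axis: I_min = h·b³/12 with h = 57.8 mm fixed  ⇒  b = (12I/h)^(1/3) = 31.3 mm

b ≈ 31.3 mm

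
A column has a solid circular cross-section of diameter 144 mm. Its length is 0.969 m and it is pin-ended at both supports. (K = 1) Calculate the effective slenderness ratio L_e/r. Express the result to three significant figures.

λ ≈ 26.9

For a solid circle r = d/4 = 144/4 = 36.00 mm
L_e = K·L = 1 × 0.969 m = 0.9690 m = 969.00 mm
λ = L_e / r_min = 969.00 / 36.00 = 26.9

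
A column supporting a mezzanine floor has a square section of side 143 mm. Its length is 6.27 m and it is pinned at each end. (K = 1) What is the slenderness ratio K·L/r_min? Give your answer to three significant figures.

I = a⁴/12 = 143⁴/12 = 3.485×10^7 mm⁴
A = 2.045×10^4 mm²;  r_min = √(I/A) = √(3.485×10^7/2.045×10^4) = 41.28 mm
L_e = K·L = 1 × 6.27 m = 6.270 m = 6270.0 mm
λ = L_e / r_min = 6270.0 / 41.28 = 152

λ ≈ 152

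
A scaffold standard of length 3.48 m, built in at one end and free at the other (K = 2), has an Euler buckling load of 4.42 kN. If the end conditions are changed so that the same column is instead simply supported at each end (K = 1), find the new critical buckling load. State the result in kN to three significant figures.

P_cr ∝ 1/K², so P_cr,new = P_cr,old × (K_old/K_new)² = 4.42 × (2/1)²
= 4.42 × 4.000 = 17.7 kN

P_cr ≈ 17.7 kN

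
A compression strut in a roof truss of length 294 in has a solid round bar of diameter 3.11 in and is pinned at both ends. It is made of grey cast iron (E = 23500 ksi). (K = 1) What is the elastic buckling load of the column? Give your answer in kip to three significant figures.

I = πd⁴/64 = π×3.11⁴/64 = 4.592 in⁴
Effective length L_e = K·L = 1 × 294 = 294.0 in
P_cr = π²EI / L_e² = π² × 23500×10³ × 4.592 / 294.0² = 1.232×10^4 lb

P_cr ≈ 12.3 kip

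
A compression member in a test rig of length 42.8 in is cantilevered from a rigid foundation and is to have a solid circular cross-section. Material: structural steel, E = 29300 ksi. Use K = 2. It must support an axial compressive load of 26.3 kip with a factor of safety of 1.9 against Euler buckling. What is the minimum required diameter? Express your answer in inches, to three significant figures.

Required P_cr = n·P = 1.9 × 26.3 = 49.97 kip
L_e = K·L = 2 × 42.8 = 85.60 in
Required I = P_cr·L_e²/(π²E) = 4.997×10^4 × 85.60² / (π² × 2.93×10^7) = 1.266 in⁴
Solid circle: I = πd⁴/64  ⇒  d = (64I/π)^(1/4) = (64×1.266/π)^(1/4) = 2.25 in

d ≈ 2.25 in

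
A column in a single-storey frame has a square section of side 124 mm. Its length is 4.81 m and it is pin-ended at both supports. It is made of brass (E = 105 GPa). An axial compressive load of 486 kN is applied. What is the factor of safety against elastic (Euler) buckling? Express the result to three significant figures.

I = a⁴/12 = 124⁴/12 = 1.970×10^7 mm⁴
I = 1.970×10^7 mm⁴ = 1.970×10^-5 m⁴
Effective length L_e = K·L = 1 × 4.81 = 4.810 m
P_cr = π²EI / L_e² = π² × 105×10⁹ × 1.970×10^-5 / 4.810² = 8.825×10^5 N
Factor of safety n = P_cr / P = 882.48 / 486 = 1.82

n ≈ 1.82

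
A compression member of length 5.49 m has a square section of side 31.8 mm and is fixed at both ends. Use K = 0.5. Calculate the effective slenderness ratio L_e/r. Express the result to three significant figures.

I = a⁴/12 = 31.8⁴/12 = 8.522×10^4 mm⁴
A = 1.011×10^3 mm²;  r_min = √(I/A) = √(8.522×10^4/1.011×10^3) = 9.180 mm
L_e = K·L = 0.5 × 5.49 m = 2.745 m = 2745.0 mm
λ = L_e / r_min = 2745.0 / 9.180 = 299

λ ≈ 299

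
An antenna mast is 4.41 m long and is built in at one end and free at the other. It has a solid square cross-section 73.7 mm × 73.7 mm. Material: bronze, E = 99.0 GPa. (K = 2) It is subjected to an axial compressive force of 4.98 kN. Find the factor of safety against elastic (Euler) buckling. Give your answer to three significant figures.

I = a⁴/12 = 73.7⁴/12 = 2.459×10^6 mm⁴
I = 2.459×10^6 mm⁴ = 2.459×10^-6 m⁴
Effective length L_e = K·L = 2 × 4.41 = 8.820 m
P_cr = π²EI / L_e² = π² × 99.0×10⁹ × 2.459×10^-6 / 8.820² = 3.088×10^4 N
Factor of safety n = P_cr / P = 30.881 / 4.98 = 6.20

n ≈ 6.20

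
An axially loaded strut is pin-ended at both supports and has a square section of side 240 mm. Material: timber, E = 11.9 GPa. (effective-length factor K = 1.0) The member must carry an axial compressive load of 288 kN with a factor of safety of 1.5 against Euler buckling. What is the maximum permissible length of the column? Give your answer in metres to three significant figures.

L_max ≈ 8.67 m

I = a⁴/12 = 240⁴/12 = 2.765×10^8 mm⁴
I = 2.765×10^-4 m⁴
Required critical load P_cr = n·P = 1.5 × 288 = 432.0 kN = 4.320×10^5 N
From P_cr = π²EI/(K·L)²:  L = (1/K)·√(π²EI/P_cr) = (1/1)·√(π²×1.19×10^10×2.765×10^-4/4.320×10^5)
L = 8.67 m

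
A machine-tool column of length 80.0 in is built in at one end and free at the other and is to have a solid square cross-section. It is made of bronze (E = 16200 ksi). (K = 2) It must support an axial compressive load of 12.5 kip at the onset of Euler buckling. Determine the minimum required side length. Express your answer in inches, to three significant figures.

L_e = K·L = 2 × 80.0 = 160.0 in
Required I = P_cr·L_e²/(π²E) = 1.250×10^4 × 160.0² / (π² × 1.62×10^7) = 2.001 in⁴
Solid square: I = a⁴/12  ⇒  a = (12I)^(1/4) = (12×2.001)^(1/4) = 2.21 in

a ≈ 2.21 in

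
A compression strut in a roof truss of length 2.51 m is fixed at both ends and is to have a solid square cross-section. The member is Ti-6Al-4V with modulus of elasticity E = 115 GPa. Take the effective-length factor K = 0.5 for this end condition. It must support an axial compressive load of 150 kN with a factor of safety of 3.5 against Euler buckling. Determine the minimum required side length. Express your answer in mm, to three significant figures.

a ≈ 54.4 mm

Required P_cr = n·P = 3.5 × 150 = 525.0 kN
L_e = K·L = 0.5 × 2.51 = 1.255 m
Required I = P_cr·L_e²/(π²E) = 5.250×10^5 × 1.255² / (π² × 1.15×10^11) = 7.285×10^-7 m⁴
I_req = 7.285×10^5 mm⁴
Solid square: I = a⁴/12  ⇒  a = (12I)^(1/4) = (12×7.285×10^5)^(1/4) = 54.4 mm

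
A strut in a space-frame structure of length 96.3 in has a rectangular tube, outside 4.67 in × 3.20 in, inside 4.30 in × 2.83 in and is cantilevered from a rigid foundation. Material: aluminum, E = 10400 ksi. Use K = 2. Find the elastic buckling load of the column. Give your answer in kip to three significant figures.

P_cr ≈ 12.8 kip

Weak-axis I_min = (h_o·b_o³ − h_i·b_i³)/12 with b_o = 3.20, b_i = 2.830 in (shorter outer/inner sides).
I_min = (4.67×3.20³ − 4.300×2.830³)/12 = 4.631 in⁴
Effective length L_e = K·L = 2 × 96.3 = 192.6 in
P_cr = π²EI / L_e² = π² × 10400×10³ × 4.631 / 192.6² = 1.281×10^4 lb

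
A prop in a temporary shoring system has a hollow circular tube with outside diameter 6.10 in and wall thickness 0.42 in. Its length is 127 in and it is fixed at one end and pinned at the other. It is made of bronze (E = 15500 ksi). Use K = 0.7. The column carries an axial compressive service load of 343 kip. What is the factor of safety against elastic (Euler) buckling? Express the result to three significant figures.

n ≈ 1.71

Inner diameter d_i = 6.10 − 2×0.42 = 5.260 in
I = π(d_o⁴ − d_i⁴)/64 = π(6.10⁴ − 5.260⁴)/64 = 30.39 in⁴
Effective length L_e = K·L = 0.7 × 127 = 88.90 in
P_cr = π²EI / L_e² = π² × 15500×10³ × 30.39 / 88.90² = 5.882×10^5 lb
Factor of safety n = P_cr / P = 588.23 / 343 = 1.71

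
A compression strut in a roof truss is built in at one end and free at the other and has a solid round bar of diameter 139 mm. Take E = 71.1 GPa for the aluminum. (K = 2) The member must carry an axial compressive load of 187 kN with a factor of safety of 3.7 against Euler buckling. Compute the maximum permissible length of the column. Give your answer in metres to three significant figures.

L_max ≈ 2.16 m

I = πd⁴/64 = π×139⁴/64 = 1.832×10^7 mm⁴
I = 1.832×10^-5 m⁴
Required critical load P_cr = n·P = 3.7 × 187 = 691.9 kN = 6.919×10^5 N
From P_cr = π²EI/(K·L)²:  L = (1/K)·√(π²EI/P_cr) = (1/2)·√(π²×7.11×10^10×1.832×10^-5/6.919×10^5)
L = 2.16 m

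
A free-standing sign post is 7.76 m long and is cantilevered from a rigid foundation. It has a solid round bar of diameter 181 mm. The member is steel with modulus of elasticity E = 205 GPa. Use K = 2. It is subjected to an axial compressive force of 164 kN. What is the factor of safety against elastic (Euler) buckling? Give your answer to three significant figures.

I = πd⁴/64 = π×181⁴/64 = 5.268×10^7 mm⁴
I = 5.268×10^7 mm⁴ = 5.268×10^-5 m⁴
Effective length L_e = K·L = 2 × 7.76 = 15.52 m
P_cr = π²EI / L_e² = π² × 205×10⁹ × 5.268×10^-5 / 15.52² = 4.425×10^5 N
Factor of safety n = P_cr / P = 442.54 / 164 = 2.70

n ≈ 2.70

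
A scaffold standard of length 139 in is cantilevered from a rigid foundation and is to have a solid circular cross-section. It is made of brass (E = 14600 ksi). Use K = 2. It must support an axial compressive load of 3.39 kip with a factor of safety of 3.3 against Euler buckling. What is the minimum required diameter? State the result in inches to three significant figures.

d ≈ 3.33 in

Required P_cr = n·P = 3.3 × 3.39 = 11.19 kip
L_e = K·L = 2 × 139 = 278.0 in
Required I = P_cr·L_e²/(π²E) = 1.119×10^4 × 278.0² / (π² × 1.46×10^7) = 6.000 in⁴
Solid circle: I = πd⁴/64  ⇒  d = (64I/π)^(1/4) = (64×6.000/π)^(1/4) = 3.33 in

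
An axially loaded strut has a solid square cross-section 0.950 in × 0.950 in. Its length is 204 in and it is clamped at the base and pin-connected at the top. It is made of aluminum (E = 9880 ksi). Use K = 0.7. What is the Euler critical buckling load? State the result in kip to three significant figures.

P_cr ≈ 0.325 kip

I = a⁴/12 = 0.950⁴/12 = 6.788×10^-2 in⁴
Effective length L_e = K·L = 0.7 × 204 = 142.8 in
P_cr = π²EI / L_e² = π² × 9880×10³ × 6.788×10^-2 / 142.8² = 324.6 lb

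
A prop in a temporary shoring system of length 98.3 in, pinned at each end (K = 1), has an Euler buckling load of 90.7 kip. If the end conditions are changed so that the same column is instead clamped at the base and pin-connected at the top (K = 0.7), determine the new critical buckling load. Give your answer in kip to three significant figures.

P_cr ≈ 185 kip

P_cr ∝ 1/K², so P_cr,new = P_cr,old × (K_old/K_new)² = 90.7 × (1/0.7)²
= 90.7 × 2.041 = 185 kip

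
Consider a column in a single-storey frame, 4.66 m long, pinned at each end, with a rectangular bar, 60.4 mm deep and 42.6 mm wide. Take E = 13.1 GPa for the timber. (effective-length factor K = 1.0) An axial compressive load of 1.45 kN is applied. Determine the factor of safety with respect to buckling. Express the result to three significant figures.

Buckling occurs about the weak axis: I_min = h·b³/12 with b = 42.6 mm (the shorter side).
I_min = 60.4×42.6³/12 = 3.891×10^5 mm⁴
I = 3.891×10^5 mm⁴ = 3.891×10^-7 m⁴
Effective length L_e = K·L = 1 × 4.66 = 4.660 m
P_cr = π²EI / L_e² = π² × 13.1×10⁹ × 3.891×10^-7 / 4.660² = 2.317×10^3 N
Factor of safety n = P_cr / P = 2.3168 / 1.45 = 1.60

n ≈ 1.60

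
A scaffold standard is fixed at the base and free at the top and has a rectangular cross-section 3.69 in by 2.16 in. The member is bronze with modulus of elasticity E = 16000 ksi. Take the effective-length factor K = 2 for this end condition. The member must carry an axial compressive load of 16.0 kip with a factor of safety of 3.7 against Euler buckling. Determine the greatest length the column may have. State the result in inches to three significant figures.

Buckling occurs about the weak axis: I_min = h·b³/12 with b = 2.16 in (the shorter side).
I_min = 3.69×2.16³/12 = 3.099 in⁴
Required critical load P_cr = n·P = 3.7 × 16.0 = 59.20 kip = 5.920×10^4 lb
From P_cr = π²EI/(K·L)²:  L = (1/K)·√(π²EI/P_cr) = (1/2)·√(π²×1.60×10^7×3.099/5.920×10^4)
L = 45.5 in

L_max ≈ 45.5 in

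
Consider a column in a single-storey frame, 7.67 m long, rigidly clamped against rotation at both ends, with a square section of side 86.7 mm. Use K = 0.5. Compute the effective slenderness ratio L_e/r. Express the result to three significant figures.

λ ≈ 153

For a square r = a/√12 = 86.7/√12 = 25.03 mm
L_e = K·L = 0.5 × 7.67 m = 3.835 m = 3835.0 mm
λ = L_e / r_min = 3835.0 / 25.03 = 153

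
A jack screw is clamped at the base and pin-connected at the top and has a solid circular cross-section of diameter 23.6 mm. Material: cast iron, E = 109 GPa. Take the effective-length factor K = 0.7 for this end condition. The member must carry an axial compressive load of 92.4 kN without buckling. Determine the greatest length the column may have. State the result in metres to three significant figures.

L_max ≈ 0.602 m

I = πd⁴/64 = π×23.6⁴/64 = 1.523×10^4 mm⁴
I = 1.523×10^-8 m⁴
At the buckling limit P_cr = P = 9.240×10^4 N
From P_cr = π²EI/(K·L)²:  L = (1/K)·√(π²EI/P_cr) = (1/0.7)·√(π²×1.09×10^11×1.523×10^-8/9.240×10^4)
L = 0.602 m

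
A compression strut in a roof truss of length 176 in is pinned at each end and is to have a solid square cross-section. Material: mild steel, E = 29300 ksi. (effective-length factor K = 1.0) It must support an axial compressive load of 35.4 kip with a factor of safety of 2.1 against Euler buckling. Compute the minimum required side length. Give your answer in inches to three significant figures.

Required P_cr = n·P = 2.1 × 35.4 = 74.34 kip
L_e = K·L = 1 × 176 = 176.0 in
Required I = P_cr·L_e²/(π²E) = 7.434×10^4 × 176.0² / (π² × 2.93×10^7) = 7.963 in⁴
Solid square: I = a⁴/12  ⇒  a = (12I)^(1/4) = (12×7.963)^(1/4) = 3.13 in

a ≈ 3.13 in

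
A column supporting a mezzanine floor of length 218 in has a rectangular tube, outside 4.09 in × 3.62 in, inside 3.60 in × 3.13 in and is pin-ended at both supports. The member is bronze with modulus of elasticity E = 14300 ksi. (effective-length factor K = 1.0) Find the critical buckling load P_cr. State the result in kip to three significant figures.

P_cr ≈ 20.7 kip

Weak-axis I_min = (h_o·b_o³ − h_i·b_i³)/12 with b_o = 3.62, b_i = 3.130 in (shorter outer/inner sides).
I_min = (4.09×3.62³ − 3.600×3.130³)/12 = 6.969 in⁴
Effective length L_e = K·L = 1 × 218 = 218.0 in
P_cr = π²EI / L_e² = π² × 14300×10³ × 6.969 / 218.0² = 2.070×10^4 lb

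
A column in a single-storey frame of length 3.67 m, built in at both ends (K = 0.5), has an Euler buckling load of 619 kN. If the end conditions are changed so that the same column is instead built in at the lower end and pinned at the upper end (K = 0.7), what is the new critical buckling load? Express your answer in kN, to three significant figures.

P_cr ∝ 1/K², so P_cr,new = P_cr,old × (K_old/K_new)² = 619 × (0.5/0.7)²
= 619 × 0.5102 = 316 kN

P_cr ≈ 316 kN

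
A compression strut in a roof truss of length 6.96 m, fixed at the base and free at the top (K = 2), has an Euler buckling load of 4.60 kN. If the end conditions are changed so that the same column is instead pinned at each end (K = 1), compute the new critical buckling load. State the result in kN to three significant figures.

P_cr ≈ 18.4 kN

P_cr ∝ 1/K², so P_cr,new = P_cr,old × (K_old/K_new)² = 4.60 × (2/1)²
= 4.60 × 4.000 = 18.4 kN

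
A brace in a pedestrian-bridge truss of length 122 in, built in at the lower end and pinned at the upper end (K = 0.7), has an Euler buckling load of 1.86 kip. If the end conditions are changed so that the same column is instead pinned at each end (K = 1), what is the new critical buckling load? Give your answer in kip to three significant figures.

P_cr ∝ 1/K², so P_cr,new = P_cr,old × (K_old/K_new)² = 1.86 × (0.7/1)²
= 1.86 × 0.4900 = 0.911 kip

P_cr ≈ 0.911 kip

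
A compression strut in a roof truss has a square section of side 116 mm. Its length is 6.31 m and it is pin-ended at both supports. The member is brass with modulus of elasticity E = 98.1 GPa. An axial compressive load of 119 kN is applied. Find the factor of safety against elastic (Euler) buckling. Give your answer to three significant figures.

I = a⁴/12 = 116⁴/12 = 1.509×10^7 mm⁴
I = 1.509×10^7 mm⁴ = 1.509×10^-5 m⁴
Effective length L_e = K·L = 1 × 6.31 = 6.310 m
P_cr = π²EI / L_e² = π² × 98.1×10⁹ × 1.509×10^-5 / 6.310² = 3.669×10^5 N
Factor of safety n = P_cr / P = 366.91 / 119 = 3.08

n ≈ 3.08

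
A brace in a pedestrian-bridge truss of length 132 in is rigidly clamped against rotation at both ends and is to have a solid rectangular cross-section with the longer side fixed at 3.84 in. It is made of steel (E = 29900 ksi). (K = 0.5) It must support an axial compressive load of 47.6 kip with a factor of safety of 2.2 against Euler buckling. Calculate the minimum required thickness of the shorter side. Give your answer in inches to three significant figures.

Required P_cr = n·P = 2.2 × 47.6 = 104.7 kip
L_e = K·L = 0.5 × 132 = 66.00 in
Required I = P_cr·L_e²/(π²E) = 1.047×10^5 × 66.00² / (π² × 2.99×10^7) = 1.546 in⁴
Rectangle, weak axis: I_min = h·b³/12 with h = 3.84 in fixed  ⇒  b = (12I/h)^(1/3) = 1.69 in

b ≈ 1.69 in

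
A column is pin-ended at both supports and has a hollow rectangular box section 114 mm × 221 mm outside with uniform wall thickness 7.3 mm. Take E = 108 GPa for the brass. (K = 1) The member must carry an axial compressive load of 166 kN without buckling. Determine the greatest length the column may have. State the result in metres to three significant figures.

Inner dimensions: h_i = 221 − 2×7.3 = 206.4 mm, b_i = 114 − 2×7.3 = 99.40 mm
Weak-axis I_min = (h_o·b_o³ − h_i·b_i³)/12 with b_o = 114, b_i = 99.40 mm (shorter outer/inner sides).
I_min = (221×114³ − 206.4×99.40³)/12 = 1.039×10^7 mm⁴
I = 1.039×10^-5 m⁴
At the buckling limit P_cr = P = 1.660×10^5 N
From P_cr = π²EI/(K·L)²:  L = (1/K)·√(π²EI/P_cr) = (1/1)·√(π²×1.08×10^11×1.039×10^-5/1.660×10^5)
L = 8.17 m

L_max ≈ 8.17 m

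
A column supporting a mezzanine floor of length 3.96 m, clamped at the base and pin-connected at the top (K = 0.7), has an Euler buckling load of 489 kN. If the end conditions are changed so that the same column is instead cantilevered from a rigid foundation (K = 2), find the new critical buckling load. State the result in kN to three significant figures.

P_cr ∝ 1/K², so P_cr,new = P_cr,old × (K_old/K_new)² = 489 × (0.7/2)²
= 489 × 0.1225 = 59.9 kN

P_cr ≈ 59.9 kN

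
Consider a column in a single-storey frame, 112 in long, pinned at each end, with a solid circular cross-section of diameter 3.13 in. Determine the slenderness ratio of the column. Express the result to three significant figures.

λ ≈ 143

For a solid circle r = d/4 = 3.13/4 = 0.7825 in
L_e = K·L = 1 × 112 = 112.0 in
λ = L_e / r_min = 112.00 / 0.7825 = 143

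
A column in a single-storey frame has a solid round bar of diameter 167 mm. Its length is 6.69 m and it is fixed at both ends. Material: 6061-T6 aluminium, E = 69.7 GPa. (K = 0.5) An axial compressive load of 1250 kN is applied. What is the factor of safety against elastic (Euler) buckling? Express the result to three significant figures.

I = πd⁴/64 = π×167⁴/64 = 3.818×10^7 mm⁴
I = 3.818×10^7 mm⁴ = 3.818×10^-5 m⁴
Effective length L_e = K·L = 0.5 × 6.69 = 3.345 m
P_cr = π²EI / L_e² = π² × 69.7×10⁹ × 3.818×10^-5 / 3.345² = 2.347×10^6 N
Factor of safety n = P_cr / P = 2347.3 / 1250 = 1.88

n ≈ 1.88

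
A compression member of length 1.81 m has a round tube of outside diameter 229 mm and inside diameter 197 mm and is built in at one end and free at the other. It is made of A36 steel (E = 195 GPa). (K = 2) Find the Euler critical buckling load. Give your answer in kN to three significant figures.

P_cr ≈ 8970 kN

d_o = 229 mm, d_i = 197 mm
I = π(d_o⁴ − d_i⁴)/64 = π(229⁴ − 197.0⁴)/64 = 6.106×10^7 mm⁴
I = 6.106×10^7 mm⁴ = 6.106×10^-5 m⁴
Effective length L_e = K·L = 2 × 1.81 = 3.620 m
P_cr = π²EI / L_e² = π² × 195×10⁹ × 6.106×10^-5 / 3.620² = 8.968×10^6 N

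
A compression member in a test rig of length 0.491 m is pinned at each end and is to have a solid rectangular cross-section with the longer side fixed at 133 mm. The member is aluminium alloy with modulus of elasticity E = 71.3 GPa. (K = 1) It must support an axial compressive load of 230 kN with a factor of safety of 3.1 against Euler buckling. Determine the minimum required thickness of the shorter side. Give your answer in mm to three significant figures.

b ≈ 28.0 mm

Required P_cr = n·P = 3.1 × 230 = 713.0 kN
L_e = K·L = 1 × 0.491 = 0.4910 m
Required I = P_cr·L_e²/(π²E) = 7.130×10^5 × 0.4910² / (π² × 7.13×10^10) = 2.443×10^-7 m⁴
I_req = 2.443×10^5 mm⁴
Rectangle, weak axis: I_min = h·b³/12 with h = 133 mm fixed  ⇒  b = (12I/h)^(1/3) = 28.0 mm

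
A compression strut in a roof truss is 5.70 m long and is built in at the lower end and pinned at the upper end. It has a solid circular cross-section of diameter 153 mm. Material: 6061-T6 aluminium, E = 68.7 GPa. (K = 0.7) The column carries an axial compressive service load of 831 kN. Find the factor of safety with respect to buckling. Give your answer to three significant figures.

n ≈ 1.38

I = πd⁴/64 = π×153⁴/64 = 2.690×10^7 mm⁴
I = 2.690×10^7 mm⁴ = 2.690×10^-5 m⁴
Effective length L_e = K·L = 0.7 × 5.70 = 3.990 m
P_cr = π²EI / L_e² = π² × 68.7×10⁹ × 2.690×10^-5 / 3.990² = 1.146×10^6 N
Factor of safety n = P_cr / P = 1145.6 / 831 = 1.38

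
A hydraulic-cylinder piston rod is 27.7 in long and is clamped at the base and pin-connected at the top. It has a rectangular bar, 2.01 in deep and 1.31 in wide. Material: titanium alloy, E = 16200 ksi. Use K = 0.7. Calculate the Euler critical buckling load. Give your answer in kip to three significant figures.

Buckling occurs about the weak axis: I_min = h·b³/12 with b = 1.31 in (the shorter side).
I_min = 2.01×1.31³/12 = 0.3766 in⁴
Effective length L_e = K·L = 0.7 × 27.7 = 19.39 in
P_cr = π²EI / L_e² = π² × 16200×10³ × 0.3766 / 19.39² = 1.601×10^5 lb

P_cr ≈ 160 kip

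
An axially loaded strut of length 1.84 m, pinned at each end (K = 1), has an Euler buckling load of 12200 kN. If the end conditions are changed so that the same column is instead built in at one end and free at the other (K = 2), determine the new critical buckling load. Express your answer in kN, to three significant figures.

P_cr ∝ 1/K², so P_cr,new = P_cr,old × (K_old/K_new)² = 12200 × (1/2)²
= 12200 × 0.2500 = 3050 kN

P_cr ≈ 3050 kN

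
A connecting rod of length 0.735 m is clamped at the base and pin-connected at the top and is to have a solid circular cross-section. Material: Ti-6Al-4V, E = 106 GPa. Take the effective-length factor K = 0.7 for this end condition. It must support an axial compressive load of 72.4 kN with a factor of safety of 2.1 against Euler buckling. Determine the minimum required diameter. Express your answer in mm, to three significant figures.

Required P_cr = n·P = 2.1 × 72.4 = 152.0 kN
L_e = K·L = 0.7 × 0.735 = 0.5145 m
Required I = P_cr·L_e²/(π²E) = 1.520×10^5 × 0.5145² / (π² × 1.06×10^11) = 3.847×10^-8 m⁴
I_req = 3.847×10^4 mm⁴
Solid circle: I = πd⁴/64  ⇒  d = (64I/π)^(1/4) = (64×3.847×10^4/π)^(1/4) = 29.8 mm

d ≈ 29.8 mm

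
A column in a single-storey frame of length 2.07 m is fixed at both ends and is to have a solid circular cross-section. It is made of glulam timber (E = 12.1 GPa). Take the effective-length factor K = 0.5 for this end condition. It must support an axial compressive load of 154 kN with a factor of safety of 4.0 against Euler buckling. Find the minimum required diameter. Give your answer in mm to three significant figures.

d ≈ 103 mm

Required P_cr = n·P = 4.0 × 154 = 616.0 kN
L_e = K·L = 0.5 × 2.07 = 1.035 m
Required I = P_cr·L_e²/(π²E) = 6.160×10^5 × 1.035² / (π² × 1.21×10^10) = 5.526×10^-6 m⁴
I_req = 5.526×10^6 mm⁴
Solid circle: I = πd⁴/64  ⇒  d = (64I/π)^(1/4) = (64×5.526×10^6/π)^(1/4) = 103 mm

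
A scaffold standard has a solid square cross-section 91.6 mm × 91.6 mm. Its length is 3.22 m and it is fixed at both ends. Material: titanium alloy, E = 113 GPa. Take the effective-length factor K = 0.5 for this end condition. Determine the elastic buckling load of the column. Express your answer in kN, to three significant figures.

I = a⁴/12 = 91.6⁴/12 = 5.867×10^6 mm⁴
I = 5.867×10^6 mm⁴ = 5.867×10^-6 m⁴
Effective length L_e = K·L = 0.5 × 3.22 = 1.610 m
P_cr = π²EI / L_e² = π² × 113×10⁹ × 5.867×10^-6 / 1.610² = 2.524×10^6 N

P_cr ≈ 2520 kN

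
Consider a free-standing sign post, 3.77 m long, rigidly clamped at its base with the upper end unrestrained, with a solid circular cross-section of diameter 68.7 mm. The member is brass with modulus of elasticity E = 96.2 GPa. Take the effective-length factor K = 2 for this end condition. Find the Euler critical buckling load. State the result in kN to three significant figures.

I = πd⁴/64 = π×68.7⁴/64 = 1.093×10^6 mm⁴
I = 1.093×10^6 mm⁴ = 1.093×10^-6 m⁴
Effective length L_e = K·L = 2 × 3.77 = 7.540 m
P_cr = π²EI / L_e² = π² × 96.2×10⁹ × 1.093×10^-6 / 7.540² = 1.826×10^4 N

P_cr ≈ 18.3 kN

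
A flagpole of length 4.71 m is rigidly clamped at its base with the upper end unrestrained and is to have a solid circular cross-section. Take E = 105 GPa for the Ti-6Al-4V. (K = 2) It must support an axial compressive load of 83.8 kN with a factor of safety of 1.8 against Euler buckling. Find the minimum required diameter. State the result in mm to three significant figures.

d ≈ 127 mm

Required P_cr = n·P = 1.8 × 83.8 = 150.8 kN
L_e = K·L = 2 × 4.71 = 9.420 m
Required I = P_cr·L_e²/(π²E) = 1.508×10^5 × 9.420² / (π² × 1.05×10^11) = 1.292×10^-5 m⁴
I_req = 1.292×10^7 mm⁴
Solid circle: I = πd⁴/64  ⇒  d = (64I/π)^(1/4) = (64×1.292×10^7/π)^(1/4) = 127 mm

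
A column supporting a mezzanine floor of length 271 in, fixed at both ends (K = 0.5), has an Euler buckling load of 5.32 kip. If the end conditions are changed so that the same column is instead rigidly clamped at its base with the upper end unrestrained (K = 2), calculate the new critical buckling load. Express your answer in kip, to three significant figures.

P_cr ∝ 1/K², so P_cr,new = P_cr,old × (K_old/K_new)² = 5.32 × (0.5/2)²
= 5.32 × 0.06250 = 0.332 kip

P_cr ≈ 0.332 kip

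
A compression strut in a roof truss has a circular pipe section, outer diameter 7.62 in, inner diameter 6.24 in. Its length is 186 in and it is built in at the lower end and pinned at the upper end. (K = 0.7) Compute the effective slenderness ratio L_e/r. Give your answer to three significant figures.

d_o = 7.62 in, d_i = 6.24 in
I = π(d_o⁴ − d_i⁴)/64 = π(7.62⁴ − 6.240⁴)/64 = 91.07 in⁴
A = 15.02 in²;  r_min = √(I/A) = √(91.07/15.02) = 2.462 in
L_e = K·L = 0.7 × 186 = 130.2 in
λ = L_e / r_min = 130.20 / 2.462 = 52.9

λ ≈ 52.9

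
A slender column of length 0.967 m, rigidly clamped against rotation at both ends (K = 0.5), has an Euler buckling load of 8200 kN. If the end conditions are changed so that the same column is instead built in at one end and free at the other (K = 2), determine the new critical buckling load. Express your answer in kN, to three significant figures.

P_cr ≈ 512 kN

P_cr ∝ 1/K², so P_cr,new = P_cr,old × (K_old/K_new)² = 8200 × (0.5/2)²
= 8200 × 0.06250 = 512 kN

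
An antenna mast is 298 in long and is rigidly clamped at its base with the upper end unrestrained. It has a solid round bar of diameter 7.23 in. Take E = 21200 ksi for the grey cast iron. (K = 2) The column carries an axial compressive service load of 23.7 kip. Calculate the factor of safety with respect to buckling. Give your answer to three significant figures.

n ≈ 3.33

I = πd⁴/64 = π×7.23⁴/64 = 134.1 in⁴
Effective length L_e = K·L = 2 × 298 = 596.0 in
P_cr = π²EI / L_e² = π² × 21200×10³ × 134.1 / 596.0² = 7.901×10^4 lb
Factor of safety n = P_cr / P = 79.007 / 23.7 = 3.33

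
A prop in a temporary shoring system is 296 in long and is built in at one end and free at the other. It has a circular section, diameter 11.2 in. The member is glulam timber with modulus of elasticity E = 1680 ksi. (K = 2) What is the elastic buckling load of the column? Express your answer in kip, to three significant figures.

I = πd⁴/64 = π×11.2⁴/64 = 772.4 in⁴
Effective length L_e = K·L = 2 × 296 = 592.0 in
P_cr = π²EI / L_e² = π² × 1680×10³ × 772.4 / 592.0² = 3.654×10^4 lb

P_cr ≈ 36.5 kip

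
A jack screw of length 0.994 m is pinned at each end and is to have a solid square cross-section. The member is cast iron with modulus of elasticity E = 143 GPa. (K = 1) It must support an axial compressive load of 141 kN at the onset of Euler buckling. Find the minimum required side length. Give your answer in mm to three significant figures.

a ≈ 33.0 mm

L_e = K·L = 1 × 0.994 = 0.9940 m
Required I = P_cr·L_e²/(π²E) = 1.410×10^5 × 0.9940² / (π² × 1.43×10^11) = 9.871×10^-8 m⁴
I_req = 9.871×10^4 mm⁴
Solid square: I = a⁴/12  ⇒  a = (12I)^(1/4) = (12×9.871×10^4)^(1/4) = 33.0 mm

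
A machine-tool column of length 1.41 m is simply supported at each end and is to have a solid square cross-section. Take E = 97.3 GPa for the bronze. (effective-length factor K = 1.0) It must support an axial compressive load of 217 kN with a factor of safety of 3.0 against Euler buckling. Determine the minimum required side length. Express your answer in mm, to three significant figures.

a ≈ 63.4 mm

Required P_cr = n·P = 3.0 × 217 = 651.0 kN
L_e = K·L = 1 × 1.41 = 1.410 m
Required I = P_cr·L_e²/(π²E) = 6.510×10^5 × 1.410² / (π² × 9.73×10^10) = 1.348×10^-6 m⁴
I_req = 1.348×10^6 mm⁴
Solid square: I = a⁴/12  ⇒  a = (12I)^(1/4) = (12×1.348×10^6)^(1/4) = 63.4 mm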